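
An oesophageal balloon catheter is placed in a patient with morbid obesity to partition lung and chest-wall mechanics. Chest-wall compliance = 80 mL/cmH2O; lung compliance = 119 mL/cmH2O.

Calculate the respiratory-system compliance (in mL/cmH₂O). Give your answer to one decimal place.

Lung and chest wall are elastances in series: 1/Crs = 1/CL + 1/Ccw.
1/Crs = 1/119 + 1/80 = 0.0209.
Crs = 47.847 mL/cmH2O.

47.8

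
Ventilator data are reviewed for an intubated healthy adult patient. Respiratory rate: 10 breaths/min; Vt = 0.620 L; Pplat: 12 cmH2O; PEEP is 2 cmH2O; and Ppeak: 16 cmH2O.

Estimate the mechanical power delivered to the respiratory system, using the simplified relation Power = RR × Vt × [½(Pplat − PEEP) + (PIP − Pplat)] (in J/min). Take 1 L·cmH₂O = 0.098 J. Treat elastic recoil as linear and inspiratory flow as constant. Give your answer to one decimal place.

Per-breath work = Vt × [½(Pplat−PEEP) + (PIP−Pplat)] = 0.620 × [0.5×10.0 + 4.0] = 0.620 × 9.0 = 5.58 L·cmH2O.
Power = 10 × 5.58 = 55.8 L·cmH2O/min.
× 0.098 J/(L·cmH2O) → 5.468 J/min.

5.5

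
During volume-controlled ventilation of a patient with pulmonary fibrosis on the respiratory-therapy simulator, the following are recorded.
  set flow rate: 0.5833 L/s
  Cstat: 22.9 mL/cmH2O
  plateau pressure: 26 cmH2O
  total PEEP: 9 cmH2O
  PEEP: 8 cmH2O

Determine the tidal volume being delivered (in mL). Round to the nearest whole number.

389

End-expiratory occlusion gives total PEEP = 9 cmH2O (intrinsic PEEP = 9 − 8 = 1). Use total PEEP for the elastic gradient.
Vt = Cstat × (Pplat − PEEPtotal) = 22.9 × (26 − 9) = 22.9 × 17.0 = 389.3 mL.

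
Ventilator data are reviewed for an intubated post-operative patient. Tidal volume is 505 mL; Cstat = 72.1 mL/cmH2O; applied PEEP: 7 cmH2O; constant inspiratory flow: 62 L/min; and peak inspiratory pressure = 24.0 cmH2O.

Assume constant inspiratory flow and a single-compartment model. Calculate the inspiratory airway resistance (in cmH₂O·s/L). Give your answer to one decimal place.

9.7

Flow: 62 L/min ÷ 60 = 1.0333 L/s.
Equation of motion (constant flow): PIP = Vt/C + R·V̇ + PEEP.
R·V̇ = PIP − Vt/C − PEEP = 24.0 − 505/72.1 − 7 = 24.0 − 7.004 − 7 = 9.996 cmH2O.
R = 9.996 / 1.0333 = 9.674 cmH2O·s/L.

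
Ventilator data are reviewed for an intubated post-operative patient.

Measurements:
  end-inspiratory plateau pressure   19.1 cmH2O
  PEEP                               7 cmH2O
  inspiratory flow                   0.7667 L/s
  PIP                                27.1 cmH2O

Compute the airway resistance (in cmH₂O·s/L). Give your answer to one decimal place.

10.4

Raw = (PIP − Pplat) / flow = (27.1 − 19.1) / 0.7667 = 8.0 / 0.7667 = 10.434 cmH2O·s/L.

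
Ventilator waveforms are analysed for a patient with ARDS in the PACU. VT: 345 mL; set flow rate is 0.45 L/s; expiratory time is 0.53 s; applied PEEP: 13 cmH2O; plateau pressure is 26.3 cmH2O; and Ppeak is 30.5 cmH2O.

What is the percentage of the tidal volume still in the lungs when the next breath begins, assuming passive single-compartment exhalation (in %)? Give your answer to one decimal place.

R = (PIP − Pplat)/V̇ = (30.5 − 26.3) / 0.45 = 4.2/0.45 = 9.333 cmH2O·s/L.
C = Vt/(Pplat − PEEP) = 345.0 / (26.3 − 13) = 345.0/13.3 = 25.94 mL/cmH2O.
τ = R × C = 9.333 × 0.02594 L/cmH2O = 0.2421 s.
Fraction remaining at end-expiration = e^(−Te/τ) = e^(−0.53/0.2421) = 0.112 → 11.2%.

11.2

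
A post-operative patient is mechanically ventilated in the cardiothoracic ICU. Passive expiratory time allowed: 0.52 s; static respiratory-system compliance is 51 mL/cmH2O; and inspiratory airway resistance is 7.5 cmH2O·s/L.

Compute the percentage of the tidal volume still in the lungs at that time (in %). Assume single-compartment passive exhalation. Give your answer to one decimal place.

τ = R × C = 7.5 × 51 mL/cmH2O = 7.5 × 0.051 L/cmH2O = 0.3825 s.
Passive exhalation: V(t)/V₀ = e^(−t/τ) = e^(−0.52/0.3825) = 0.2568.
Fraction remaining = 0.2568 → 25.68%.

25.7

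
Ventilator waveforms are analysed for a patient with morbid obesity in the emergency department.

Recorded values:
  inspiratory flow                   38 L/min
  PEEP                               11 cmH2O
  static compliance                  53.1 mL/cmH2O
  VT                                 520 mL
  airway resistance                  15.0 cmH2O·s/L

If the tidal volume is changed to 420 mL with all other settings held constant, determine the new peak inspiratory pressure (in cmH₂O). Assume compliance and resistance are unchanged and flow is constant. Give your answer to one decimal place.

Flow: 38 L/min ÷ 60 = 0.6333 L/s.
PIP = Vt/C + R·V̇ + PEEP (constant-flow equation of motion).
Only the elastic term changes: ΔPIP = ΔVt / C = (420 − 520) / 53.1 = -1.883 cmH2O.
Original PIP = 520/53.1 + 15.0×0.6333 + 11 = 30.292 cmH2O; new PIP = 30.292 + (-1.883) = 28.409 cmH2O.

28.4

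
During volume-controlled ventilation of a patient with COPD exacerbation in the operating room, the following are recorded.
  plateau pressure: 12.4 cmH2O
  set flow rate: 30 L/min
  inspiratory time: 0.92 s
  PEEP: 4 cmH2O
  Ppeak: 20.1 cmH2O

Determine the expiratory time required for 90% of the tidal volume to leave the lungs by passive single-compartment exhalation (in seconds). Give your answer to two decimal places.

Flow: 30 L/min ÷ 60 = 0.5 L/s.
Vt = flow × Ti = 0.5 L/s × 0.92 s × 1000 mL/L = 460.0 mL.
R = (PIP − Pplat)/V̇ = (20.1 − 12.4) / 0.5 = 7.7/0.5 = 15.4 cmH2O·s/L.
C = Vt/(Pplat − PEEP) = 460.0 / (12.4 − 4) = 460.0/8.4 = 54.762 mL/cmH2O.
τ = R × C = 15.4 × 0.05476 L/cmH2O = 0.8433 s.
t = −τ·ln(1 − 0.90) = −0.8433·ln(0.1) = 1.942 s.

1.94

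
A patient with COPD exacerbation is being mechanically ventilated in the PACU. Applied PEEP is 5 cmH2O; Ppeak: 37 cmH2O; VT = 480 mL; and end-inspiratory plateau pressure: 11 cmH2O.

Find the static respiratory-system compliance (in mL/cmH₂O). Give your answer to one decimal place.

Cstat = Vt / (Pplat − PEEP) = 480 / (11 − 5) = 480 / 6.0 = 80.0 mL/cmH2O.

80.0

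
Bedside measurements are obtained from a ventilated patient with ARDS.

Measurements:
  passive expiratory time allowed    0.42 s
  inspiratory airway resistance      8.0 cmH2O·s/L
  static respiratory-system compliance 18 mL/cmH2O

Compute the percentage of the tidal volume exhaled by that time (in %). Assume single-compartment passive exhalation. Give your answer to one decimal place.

94.6

τ = R × C = 8.0 × 18 mL/cmH2O = 8.0 × 0.018 L/cmH2O = 0.144 s.
Passive exhalation: V(t)/V₀ = e^(−t/τ) = e^(−0.42/0.144) = 0.05411.
Fraction exhaled = 1 − 0.05411 = 0.9459 → 94.59%.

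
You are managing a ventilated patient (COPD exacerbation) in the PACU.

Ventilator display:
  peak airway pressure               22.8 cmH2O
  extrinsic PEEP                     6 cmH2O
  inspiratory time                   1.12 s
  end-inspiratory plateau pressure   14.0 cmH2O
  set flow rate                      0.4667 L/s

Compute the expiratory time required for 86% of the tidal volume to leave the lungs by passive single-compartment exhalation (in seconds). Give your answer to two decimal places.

2.42

Vt = flow × Ti = 0.4667 L/s × 1.12 s × 1000 mL/L = 522.7 mL.
R = (PIP − Pplat)/V̇ = (22.8 − 14.0) / 0.4667 = 8.8/0.4667 = 18.856 cmH2O·s/L.
C = Vt/(Pplat − PEEP) = 522.7 / (14.0 − 6) = 522.7/8.0 = 65.338 mL/cmH2O.
τ = R × C = 18.856 × 0.06534 L/cmH2O = 1.232 s.
t = −τ·ln(1 − 0.86) = −1.232·ln(0.14) = 2.422 s.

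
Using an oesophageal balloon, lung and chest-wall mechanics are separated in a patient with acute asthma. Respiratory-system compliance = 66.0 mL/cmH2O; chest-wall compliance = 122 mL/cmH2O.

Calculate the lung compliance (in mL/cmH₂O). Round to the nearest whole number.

1/CL = 1/Crs − 1/Ccw.
1/CL = 1/66.0 − 1/122 = 0.006955.
CL = 143.78 mL/cmH2O.

144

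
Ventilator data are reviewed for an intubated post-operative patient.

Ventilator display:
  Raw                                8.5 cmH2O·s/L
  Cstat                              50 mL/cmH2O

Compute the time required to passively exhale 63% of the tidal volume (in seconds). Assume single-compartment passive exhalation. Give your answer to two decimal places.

0.42

τ = R × C = 8.5 × 50 mL/cmH2O = 8.5 × 0.050 L/cmH2O = 0.425 s.
Exhaled fraction f = 1 − e^(−t/τ) → t = −τ·ln(1 − f) = −0.425·ln(0.37) = 0.4226 s.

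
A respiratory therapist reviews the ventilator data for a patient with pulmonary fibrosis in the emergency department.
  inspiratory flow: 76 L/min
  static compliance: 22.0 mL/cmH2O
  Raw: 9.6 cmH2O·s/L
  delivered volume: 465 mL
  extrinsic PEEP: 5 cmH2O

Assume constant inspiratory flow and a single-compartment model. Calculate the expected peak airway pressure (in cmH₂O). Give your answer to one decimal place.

38.3

Flow: 76 L/min ÷ 60 = 1.2667 L/s.
Equation of motion (constant flow): PIP = Vt/C + R·V̇ + PEEP.
PIP = 465/22.0 + 9.6×1.2667 + 5 = 21.136 + 12.16 + 5 = 38.296 cmH2O.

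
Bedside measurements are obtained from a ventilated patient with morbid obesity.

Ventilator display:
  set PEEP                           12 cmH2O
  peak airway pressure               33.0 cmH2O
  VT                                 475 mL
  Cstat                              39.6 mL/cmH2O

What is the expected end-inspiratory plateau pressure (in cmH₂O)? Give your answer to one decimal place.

Pplat = PEEP + Vt / Cstat = 12 + 475 / 39.6 = 12 + 11.995 = 23.995 cmH2O.

24.0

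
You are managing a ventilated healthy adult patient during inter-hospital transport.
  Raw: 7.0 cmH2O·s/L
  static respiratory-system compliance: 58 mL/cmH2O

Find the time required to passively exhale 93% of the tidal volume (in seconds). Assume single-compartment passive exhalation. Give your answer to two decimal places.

1.08

τ = R × C = 7.0 × 58 mL/cmH2O = 7.0 × 0.058 L/cmH2O = 0.406 s.
Exhaled fraction f = 1 − e^(−t/τ) → t = −τ·ln(1 − f) = −0.406·ln(0.07) = 1.08 s.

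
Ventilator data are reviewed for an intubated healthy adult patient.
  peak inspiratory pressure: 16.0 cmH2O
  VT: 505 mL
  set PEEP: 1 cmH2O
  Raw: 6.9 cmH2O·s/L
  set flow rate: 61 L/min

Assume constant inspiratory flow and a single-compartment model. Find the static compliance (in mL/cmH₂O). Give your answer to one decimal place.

63.2

Flow: 61 L/min ÷ 60 = 1.0167 L/s.
Equation of motion (constant flow): PIP = Vt/C + R·V̇ + PEEP.
Vt/C = PIP − R·V̇ − PEEP = 16.0 − 6.9×1.0167 − 1 = 16.0 − 7.015 − 1 = 7.985 cmH2O.
C = Vt / 7.985 = 505 / 7.985 = 63.244 mL/cmH2O.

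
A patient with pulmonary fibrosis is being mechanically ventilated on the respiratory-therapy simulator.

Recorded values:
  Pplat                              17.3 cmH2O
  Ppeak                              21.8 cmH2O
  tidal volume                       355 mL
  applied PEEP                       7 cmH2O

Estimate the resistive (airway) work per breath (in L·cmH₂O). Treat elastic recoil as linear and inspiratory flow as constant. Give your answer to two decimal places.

With constant inspiratory flow the resistive pressure is constant at PIP − Pplat = 21.8 − 17.3 = 4.5 cmH2O, so resistive work = 4.5 × 0.355 = 1.598 L·cmH2O.

1.60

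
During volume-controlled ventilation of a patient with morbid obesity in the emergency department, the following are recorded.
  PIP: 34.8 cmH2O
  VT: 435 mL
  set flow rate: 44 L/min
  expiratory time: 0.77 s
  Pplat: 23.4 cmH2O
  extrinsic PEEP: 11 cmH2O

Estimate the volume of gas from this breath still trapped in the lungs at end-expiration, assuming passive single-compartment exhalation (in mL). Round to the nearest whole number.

106

Flow: 44 L/min ÷ 60 = 0.7333 L/s.
R = (PIP − Pplat)/V̇ = (34.8 − 23.4) / 0.7333 = 11.4/0.7333 = 15.546 cmH2O·s/L.
C = Vt/(Pplat − PEEP) = 435.0 / (23.4 − 11) = 435.0/12.4 = 35.081 mL/cmH2O.
τ = R × C = 15.546 × 0.03508 L/cmH2O = 0.5454 s.
Fraction remaining = e^(−Te/τ) = e^(−0.77/0.5454) = 0.2437.
Trapped volume = 435.0 × 0.2437 = 106.01 mL.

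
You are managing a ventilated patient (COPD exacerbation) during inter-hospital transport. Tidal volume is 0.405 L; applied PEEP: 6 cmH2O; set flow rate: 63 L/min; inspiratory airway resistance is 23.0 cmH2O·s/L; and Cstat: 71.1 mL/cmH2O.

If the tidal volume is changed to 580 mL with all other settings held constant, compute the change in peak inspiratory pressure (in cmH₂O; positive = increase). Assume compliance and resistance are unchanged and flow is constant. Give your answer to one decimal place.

PIP = Vt/C + R·V̇ + PEEP (constant-flow equation of motion).
Only the elastic term changes: ΔPIP = ΔVt / C = (580 − 405) / 71.1 = 2.461 cmH2O.

2.5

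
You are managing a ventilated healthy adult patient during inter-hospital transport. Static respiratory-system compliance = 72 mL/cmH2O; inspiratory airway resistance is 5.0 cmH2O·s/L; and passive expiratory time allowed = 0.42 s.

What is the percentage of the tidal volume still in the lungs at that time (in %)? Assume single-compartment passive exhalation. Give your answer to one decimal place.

τ = R × C = 5.0 × 72 mL/cmH2O = 5.0 × 0.072 L/cmH2O = 0.36 s.
Passive exhalation: V(t)/V₀ = e^(−t/τ) = e^(−0.42/0.36) = 0.3114.
Fraction remaining = 0.3114 → 31.14%.

31.1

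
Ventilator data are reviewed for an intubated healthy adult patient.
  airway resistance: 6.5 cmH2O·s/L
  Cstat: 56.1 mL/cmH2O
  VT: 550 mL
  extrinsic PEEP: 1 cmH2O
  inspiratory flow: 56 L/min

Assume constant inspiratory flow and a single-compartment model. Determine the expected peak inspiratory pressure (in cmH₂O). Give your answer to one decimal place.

Flow: 56 L/min ÷ 60 = 0.9333 L/s.
Equation of motion (constant flow): PIP = Vt/C + R·V̇ + PEEP.
PIP = 550/56.1 + 6.5×0.9333 + 1 = 9.804 + 6.066 + 1 = 16.87 cmH2O.

16.9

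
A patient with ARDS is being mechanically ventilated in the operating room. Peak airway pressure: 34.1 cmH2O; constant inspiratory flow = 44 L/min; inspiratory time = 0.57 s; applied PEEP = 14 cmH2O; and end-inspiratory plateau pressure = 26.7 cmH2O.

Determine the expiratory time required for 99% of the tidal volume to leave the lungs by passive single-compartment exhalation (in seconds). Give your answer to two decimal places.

Flow: 44 L/min ÷ 60 = 0.7333 L/s.
Vt = flow × Ti = 0.7333 L/s × 0.57 s × 1000 mL/L = 417.98 mL.
R = (PIP − Pplat)/V̇ = (34.1 − 26.7) / 0.7333 = 7.4/0.7333 = 10.091 cmH2O·s/L.
C = Vt/(Pplat − PEEP) = 417.98 / (26.7 − 14) = 417.98/12.7 = 32.912 mL/cmH2O.
τ = R × C = 10.091 × 0.03291 L/cmH2O = 0.3321 s.
t = −τ·ln(1 − 0.99) = −0.3321·ln(0.01) = 1.529 s.

1.53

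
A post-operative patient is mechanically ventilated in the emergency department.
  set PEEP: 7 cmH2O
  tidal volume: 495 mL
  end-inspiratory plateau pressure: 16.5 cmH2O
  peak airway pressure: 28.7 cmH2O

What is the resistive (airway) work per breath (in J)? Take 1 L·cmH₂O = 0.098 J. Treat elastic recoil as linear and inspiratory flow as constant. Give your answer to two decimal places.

With constant inspiratory flow the resistive pressure is constant at PIP − Pplat = 28.7 − 16.5 = 12.2 cmH2O, so resistive work = 12.2 × 0.495 = 6.039 L·cmH2O.
× 0.098 J/(L·cmH2O) → 0.5918 J.

0.59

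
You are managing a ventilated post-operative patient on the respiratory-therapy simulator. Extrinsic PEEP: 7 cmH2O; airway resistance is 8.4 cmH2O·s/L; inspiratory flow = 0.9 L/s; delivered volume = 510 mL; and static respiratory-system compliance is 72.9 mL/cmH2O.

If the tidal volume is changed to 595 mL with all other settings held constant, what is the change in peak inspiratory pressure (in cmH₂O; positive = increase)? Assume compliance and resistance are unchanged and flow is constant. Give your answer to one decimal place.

PIP = Vt/C + R·V̇ + PEEP (constant-flow equation of motion).
Only the elastic term changes: ΔPIP = ΔVt / C = (595 − 510) / 72.9 = 1.166 cmH2O.

1.2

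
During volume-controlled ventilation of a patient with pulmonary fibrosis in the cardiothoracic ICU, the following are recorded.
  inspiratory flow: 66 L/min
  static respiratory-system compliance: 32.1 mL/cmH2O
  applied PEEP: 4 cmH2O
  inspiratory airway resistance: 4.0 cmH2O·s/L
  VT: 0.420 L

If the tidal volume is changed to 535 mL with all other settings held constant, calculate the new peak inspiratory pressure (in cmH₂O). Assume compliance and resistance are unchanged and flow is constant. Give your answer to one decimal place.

Flow: 66 L/min ÷ 60 = 1.1 L/s.
PIP = Vt/C + R·V̇ + PEEP (constant-flow equation of motion).
Only the elastic term changes: ΔPIP = ΔVt / C = (535 − 420) / 32.1 = 3.583 cmH2O.
Original PIP = 420/32.1 + 4.0×1.1 + 4 = 21.484 cmH2O; new PIP = 21.484 + (3.583) = 25.067 cmH2O.

25.1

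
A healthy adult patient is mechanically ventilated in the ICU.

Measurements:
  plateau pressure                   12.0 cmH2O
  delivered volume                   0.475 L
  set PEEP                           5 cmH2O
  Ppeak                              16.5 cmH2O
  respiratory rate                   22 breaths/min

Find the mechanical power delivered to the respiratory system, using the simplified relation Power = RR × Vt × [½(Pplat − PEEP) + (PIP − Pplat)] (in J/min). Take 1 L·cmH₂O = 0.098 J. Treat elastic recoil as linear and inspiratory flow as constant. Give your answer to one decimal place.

8.2

Per-breath work = Vt × [½(Pplat−PEEP) + (PIP−Pplat)] = 0.475 × [0.5×7.0 + 4.5] = 0.475 × 8.0 = 3.8 L·cmH2O.
Power = 22 × 3.8 = 83.6 L·cmH2O/min.
× 0.098 J/(L·cmH2O) → 8.193 J/min.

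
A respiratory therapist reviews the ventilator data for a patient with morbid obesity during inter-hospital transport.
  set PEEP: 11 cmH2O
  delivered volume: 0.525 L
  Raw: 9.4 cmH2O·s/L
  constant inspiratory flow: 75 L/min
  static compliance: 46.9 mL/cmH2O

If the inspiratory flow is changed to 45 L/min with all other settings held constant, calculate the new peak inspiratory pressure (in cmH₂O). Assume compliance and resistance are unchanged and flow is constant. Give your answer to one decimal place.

29.2

Flow: 75 L/min ÷ 60 = 1.25 L/s.
New flow: 45 L/min ÷ 60 = 0.75 L/s.
PIP = Vt/C + R·V̇ + PEEP (constant-flow equation of motion).
Only the resistive term changes: ΔPIP = R × ΔV̇ = 9.4 × (0.75 − 1.25) = 9.4 × -0.5 = -4.7 cmH2O.
Original PIP = 525/46.9 + 9.4×1.25 + 11 = 33.944 cmH2O; new PIP = 33.944 + (-4.7) = 29.244 cmH2O.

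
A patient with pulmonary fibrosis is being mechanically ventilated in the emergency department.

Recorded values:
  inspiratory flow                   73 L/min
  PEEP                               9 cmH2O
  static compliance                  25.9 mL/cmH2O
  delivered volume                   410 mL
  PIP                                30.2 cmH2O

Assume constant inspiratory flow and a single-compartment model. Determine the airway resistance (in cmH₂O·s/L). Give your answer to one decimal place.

Flow: 73 L/min ÷ 60 = 1.2167 L/s.
Equation of motion (constant flow): PIP = Vt/C + R·V̇ + PEEP.
R·V̇ = PIP − Vt/C − PEEP = 30.2 − 410/25.9 − 9 = 30.2 − 15.83 − 9 = 5.37 cmH2O.
R = 5.37 / 1.2167 = 4.414 cmH2O·s/L.

4.4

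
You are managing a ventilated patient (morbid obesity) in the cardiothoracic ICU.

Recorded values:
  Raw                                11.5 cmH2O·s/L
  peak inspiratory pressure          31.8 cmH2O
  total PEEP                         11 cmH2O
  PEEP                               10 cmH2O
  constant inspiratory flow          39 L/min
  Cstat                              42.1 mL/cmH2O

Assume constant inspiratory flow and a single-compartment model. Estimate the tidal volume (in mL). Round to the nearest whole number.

Flow: 39 L/min ÷ 60 = 0.65 L/s.
Total PEEP = 11 cmH2O (set 10 + intrinsic 1); this is the baseline alveolar pressure.
Equation of motion (constant flow): PIP = Vt/C + R·V̇ + PEEP.
Vt/C = PIP − R·V̇ − PEEP = 31.8 − 7.475 − 11 = 13.325 cmH2O.
Vt = C × 13.325 = 42.1 × 13.325 = 560.98 mL.

561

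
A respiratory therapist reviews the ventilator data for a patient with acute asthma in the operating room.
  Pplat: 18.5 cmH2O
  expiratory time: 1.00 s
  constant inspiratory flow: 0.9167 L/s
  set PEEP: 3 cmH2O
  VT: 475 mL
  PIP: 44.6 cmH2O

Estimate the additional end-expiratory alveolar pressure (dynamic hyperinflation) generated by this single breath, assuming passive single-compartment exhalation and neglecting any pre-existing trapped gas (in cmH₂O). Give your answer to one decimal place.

4.9

R = (PIP − Pplat)/V̇ = (44.6 − 18.5) / 0.9167 = 26.1/0.9167 = 28.472 cmH2O·s/L.
C = Vt/(Pplat − PEEP) = 475.0 / (18.5 − 3) = 475.0/15.5 = 30.645 mL/cmH2O.
τ = R × C = 28.472 × 0.03065 L/cmH2O = 0.8727 s.
Fraction remaining = e^(−Te/τ) = e^(−1.00/0.8727) = 0.3179; trapped volume = 475.0 × 0.3179 = 151.0 mL.
Additional alveolar pressure from trapping ≈ V_trapped / C = 151.0 / 30.645 = 4.927 cmH2O.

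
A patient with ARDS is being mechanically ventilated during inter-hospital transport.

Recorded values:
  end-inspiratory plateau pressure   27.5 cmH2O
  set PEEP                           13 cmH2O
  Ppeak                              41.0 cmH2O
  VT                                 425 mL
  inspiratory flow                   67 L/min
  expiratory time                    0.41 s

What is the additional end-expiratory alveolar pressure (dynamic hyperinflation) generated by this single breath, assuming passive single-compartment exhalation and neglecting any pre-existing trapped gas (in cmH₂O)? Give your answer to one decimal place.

4.6

Flow: 67 L/min ÷ 60 = 1.1167 L/s.
R = (PIP − Pplat)/V̇ = (41.0 − 27.5) / 1.1167 = 13.5/1.1167 = 12.089 cmH2O·s/L.
C = Vt/(Pplat − PEEP) = 425.0 / (27.5 − 13) = 425.0/14.5 = 29.31 mL/cmH2O.
τ = R × C = 12.089 × 0.02931 L/cmH2O = 0.3543 s.
Fraction remaining = e^(−Te/τ) = e^(−0.41/0.3543) = 0.3144; trapped volume = 425.0 × 0.3144 = 133.62 mL.
Additional alveolar pressure from trapping ≈ V_trapped / C = 133.62 / 29.31 = 4.559 cmH2O.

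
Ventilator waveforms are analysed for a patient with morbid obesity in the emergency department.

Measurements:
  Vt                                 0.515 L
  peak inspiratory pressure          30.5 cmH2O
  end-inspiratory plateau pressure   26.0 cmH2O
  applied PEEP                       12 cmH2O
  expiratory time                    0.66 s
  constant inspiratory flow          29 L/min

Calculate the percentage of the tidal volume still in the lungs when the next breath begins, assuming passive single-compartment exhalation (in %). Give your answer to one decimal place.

14.6

Flow: 29 L/min ÷ 60 = 0.4833 L/s.
R = (PIP − Pplat)/V̇ = (30.5 − 26.0) / 0.4833 = 4.5/0.4833 = 9.311 cmH2O·s/L.
C = Vt/(Pplat − PEEP) = 515.0 / (26.0 − 12) = 515.0/14.0 = 36.786 mL/cmH2O.
τ = R × C = 9.311 × 0.03679 L/cmH2O = 0.3426 s.
Fraction remaining at end-expiration = e^(−Te/τ) = e^(−0.66/0.3426) = 0.1457 → 14.57%.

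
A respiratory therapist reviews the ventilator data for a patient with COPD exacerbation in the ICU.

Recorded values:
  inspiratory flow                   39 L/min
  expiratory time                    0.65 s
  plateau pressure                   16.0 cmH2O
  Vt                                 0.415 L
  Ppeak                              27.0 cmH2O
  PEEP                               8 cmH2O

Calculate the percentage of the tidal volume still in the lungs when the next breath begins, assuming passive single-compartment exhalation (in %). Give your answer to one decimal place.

Flow: 39 L/min ÷ 60 = 0.65 L/s.
R = (PIP − Pplat)/V̇ = (27.0 − 16.0) / 0.65 = 11.0/0.65 = 16.923 cmH2O·s/L.
C = Vt/(Pplat − PEEP) = 415.0 / (16.0 − 8) = 415.0/8.0 = 51.875 mL/cmH2O.
τ = R × C = 16.923 × 0.05188 L/cmH2O = 0.878 s.
Fraction remaining at end-expiration = e^(−Te/τ) = e^(−0.65/0.878) = 0.477 → 47.7%.

47.7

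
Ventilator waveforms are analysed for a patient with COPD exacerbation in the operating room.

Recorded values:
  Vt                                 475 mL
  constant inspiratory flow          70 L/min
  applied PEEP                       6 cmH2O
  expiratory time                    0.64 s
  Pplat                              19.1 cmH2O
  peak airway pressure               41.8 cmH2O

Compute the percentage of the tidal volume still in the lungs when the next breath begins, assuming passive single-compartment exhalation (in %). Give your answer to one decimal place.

40.4

Flow: 70 L/min ÷ 60 = 1.1667 L/s.
R = (PIP − Pplat)/V̇ = (41.8 − 19.1) / 1.1667 = 22.7/1.1667 = 19.457 cmH2O·s/L.
C = Vt/(Pplat − PEEP) = 475.0 / (19.1 − 6) = 475.0/13.1 = 36.26 mL/cmH2O.
τ = R × C = 19.457 × 0.03626 L/cmH2O = 0.7055 s.
Fraction remaining at end-expiration = e^(−Te/τ) = e^(−0.64/0.7055) = 0.4037 → 40.37%.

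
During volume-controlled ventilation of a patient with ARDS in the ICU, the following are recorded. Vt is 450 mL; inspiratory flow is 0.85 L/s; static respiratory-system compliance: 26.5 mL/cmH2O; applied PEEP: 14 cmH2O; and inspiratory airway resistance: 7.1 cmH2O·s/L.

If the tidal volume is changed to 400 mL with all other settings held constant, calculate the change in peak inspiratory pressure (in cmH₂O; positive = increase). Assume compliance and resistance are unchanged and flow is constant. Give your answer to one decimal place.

PIP = Vt/C + R·V̇ + PEEP (constant-flow equation of motion).
Only the elastic term changes: ΔPIP = ΔVt / C = (400 − 450) / 26.5 = -1.887 cmH2O.

-1.9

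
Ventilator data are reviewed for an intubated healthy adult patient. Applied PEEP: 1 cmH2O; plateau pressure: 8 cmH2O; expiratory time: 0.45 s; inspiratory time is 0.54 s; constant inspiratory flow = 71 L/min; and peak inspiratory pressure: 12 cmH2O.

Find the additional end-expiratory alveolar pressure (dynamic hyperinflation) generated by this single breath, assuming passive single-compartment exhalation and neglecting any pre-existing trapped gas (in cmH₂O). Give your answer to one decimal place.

1.6

Flow: 71 L/min ÷ 60 = 1.1833 L/s.
Vt = flow × Ti = 1.1833 L/s × 0.54 s × 1000 mL/L = 638.98 mL.
R = (PIP − Pplat)/V̇ = (12 − 8) / 1.1833 = 4.0/1.1833 = 3.38 cmH2O·s/L.
C = Vt/(Pplat − PEEP) = 638.98 / (8 − 1) = 638.98/7.0 = 91.283 mL/cmH2O.
τ = R × C = 3.38 × 0.09128 L/cmH2O = 0.3085 s.
Fraction remaining = e^(−Te/τ) = e^(−0.45/0.3085) = 0.2325; trapped volume = 638.98 × 0.2325 = 148.56 mL.
Additional alveolar pressure from trapping ≈ V_trapped / C = 148.56 / 91.283 = 1.627 cmH2O.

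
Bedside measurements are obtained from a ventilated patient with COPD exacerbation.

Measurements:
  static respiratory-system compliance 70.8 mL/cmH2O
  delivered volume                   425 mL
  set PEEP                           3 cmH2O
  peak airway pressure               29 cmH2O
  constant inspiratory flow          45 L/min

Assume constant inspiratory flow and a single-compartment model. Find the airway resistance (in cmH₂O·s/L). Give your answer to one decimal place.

26.7

Flow: 45 L/min ÷ 60 = 0.75 L/s.
Equation of motion (constant flow): PIP = Vt/C + R·V̇ + PEEP.
R·V̇ = PIP − Vt/C − PEEP = 29 − 425/70.8 − 3 = 29 − 6.003 − 3 = 19.997 cmH2O.
R = 19.997 / 0.75 = 26.663 cmH2O·s/L.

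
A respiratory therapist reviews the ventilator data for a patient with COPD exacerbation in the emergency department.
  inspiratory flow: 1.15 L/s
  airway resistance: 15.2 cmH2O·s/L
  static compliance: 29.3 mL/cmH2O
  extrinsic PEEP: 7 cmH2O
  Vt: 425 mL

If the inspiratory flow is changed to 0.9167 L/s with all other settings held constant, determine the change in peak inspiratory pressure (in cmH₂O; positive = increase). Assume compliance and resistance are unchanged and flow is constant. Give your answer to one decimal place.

PIP = Vt/C + R·V̇ + PEEP (constant-flow equation of motion).
Only the resistive term changes: ΔPIP = R × ΔV̇ = 15.2 × (0.9167 − 1.15) = 15.2 × -0.2333 = -3.546 cmH2O.

-3.5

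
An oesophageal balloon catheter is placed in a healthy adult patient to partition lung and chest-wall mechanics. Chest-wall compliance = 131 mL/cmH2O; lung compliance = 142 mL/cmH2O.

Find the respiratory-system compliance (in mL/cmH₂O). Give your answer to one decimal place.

68.1

Lung and chest wall are elastances in series: 1/Crs = 1/CL + 1/Ccw.
1/Crs = 1/142 + 1/131 = 0.01468.
Crs = 68.12 mL/cmH2O.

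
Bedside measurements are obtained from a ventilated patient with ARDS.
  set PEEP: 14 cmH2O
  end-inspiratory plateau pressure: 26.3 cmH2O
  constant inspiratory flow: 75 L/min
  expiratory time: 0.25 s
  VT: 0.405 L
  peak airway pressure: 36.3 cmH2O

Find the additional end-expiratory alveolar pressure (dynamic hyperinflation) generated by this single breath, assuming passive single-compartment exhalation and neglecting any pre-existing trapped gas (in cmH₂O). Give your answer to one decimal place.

Flow: 75 L/min ÷ 60 = 1.25 L/s.
R = (PIP − Pplat)/V̇ = (36.3 − 26.3) / 1.25 = 10.0/1.25 = 8.0 cmH2O·s/L.
C = Vt/(Pplat − PEEP) = 405.0 / (26.3 − 14) = 405.0/12.3 = 32.927 mL/cmH2O.
τ = R × C = 8.0 × 0.03293 L/cmH2O = 0.2634 s.
Fraction remaining = e^(−Te/τ) = e^(−0.25/0.2634) = 0.3871; trapped volume = 405.0 × 0.3871 = 156.78 mL.
Additional alveolar pressure from trapping ≈ V_trapped / C = 156.78 / 32.927 = 4.761 cmH2O.

4.8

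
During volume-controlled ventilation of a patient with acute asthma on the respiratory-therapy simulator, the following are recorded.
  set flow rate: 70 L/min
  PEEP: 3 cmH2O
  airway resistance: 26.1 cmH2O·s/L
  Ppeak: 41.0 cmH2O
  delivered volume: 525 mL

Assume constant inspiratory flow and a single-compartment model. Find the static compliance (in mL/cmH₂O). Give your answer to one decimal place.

Flow: 70 L/min ÷ 60 = 1.1667 L/s.
Equation of motion (constant flow): PIP = Vt/C + R·V̇ + PEEP.
Vt/C = PIP − R·V̇ − PEEP = 41.0 − 26.1×1.1667 − 3 = 41.0 − 30.451 − 3 = 7.549 cmH2O.
C = Vt / 7.549 = 525 / 7.549 = 69.546 mL/cmH2O.

69.5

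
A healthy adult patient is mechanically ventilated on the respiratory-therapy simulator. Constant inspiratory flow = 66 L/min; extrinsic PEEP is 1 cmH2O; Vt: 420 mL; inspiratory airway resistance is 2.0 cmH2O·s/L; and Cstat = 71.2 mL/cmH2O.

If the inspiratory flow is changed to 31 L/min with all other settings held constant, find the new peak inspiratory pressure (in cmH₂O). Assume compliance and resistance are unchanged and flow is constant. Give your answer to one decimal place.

Flow: 66 L/min ÷ 60 = 1.1 L/s.
New flow: 31 L/min ÷ 60 = 0.5167 L/s.
PIP = Vt/C + R·V̇ + PEEP (constant-flow equation of motion).
Only the resistive term changes: ΔPIP = R × ΔV̇ = 2.0 × (0.5167 − 1.1) = 2.0 × -0.5833 = -1.167 cmH2O.
Original PIP = 420/71.2 + 2.0×1.1 + 1 = 9.099 cmH2O; new PIP = 9.099 + (-1.167) = 7.932 cmH2O.

7.9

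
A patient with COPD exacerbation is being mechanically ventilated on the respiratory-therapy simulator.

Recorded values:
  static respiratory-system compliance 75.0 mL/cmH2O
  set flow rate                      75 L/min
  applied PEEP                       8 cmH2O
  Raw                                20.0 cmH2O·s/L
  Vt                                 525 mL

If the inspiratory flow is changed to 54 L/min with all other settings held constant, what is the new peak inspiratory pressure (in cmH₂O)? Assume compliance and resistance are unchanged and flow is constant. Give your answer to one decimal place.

Flow: 75 L/min ÷ 60 = 1.25 L/s.
New flow: 54 L/min ÷ 60 = 0.9 L/s.
PIP = Vt/C + R·V̇ + PEEP (constant-flow equation of motion).
Only the resistive term changes: ΔPIP = R × ΔV̇ = 20.0 × (0.9 − 1.25) = 20.0 × -0.35 = -7.0 cmH2O.
Original PIP = 525/75.0 + 20.0×1.25 + 8 = 40.0 cmH2O; new PIP = 40.0 + (-7.0) = 33.0 cmH2O.

33.0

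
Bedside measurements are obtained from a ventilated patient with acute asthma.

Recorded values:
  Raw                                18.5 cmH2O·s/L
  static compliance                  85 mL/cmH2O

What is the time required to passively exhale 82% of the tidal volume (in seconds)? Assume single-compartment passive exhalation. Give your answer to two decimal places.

τ = R × C = 18.5 × 85 mL/cmH2O = 18.5 × 0.085 L/cmH2O = 1.573 s.
Exhaled fraction f = 1 − e^(−t/τ) → t = −τ·ln(1 − f) = −1.573·ln(0.18) = 2.697 s.

2.70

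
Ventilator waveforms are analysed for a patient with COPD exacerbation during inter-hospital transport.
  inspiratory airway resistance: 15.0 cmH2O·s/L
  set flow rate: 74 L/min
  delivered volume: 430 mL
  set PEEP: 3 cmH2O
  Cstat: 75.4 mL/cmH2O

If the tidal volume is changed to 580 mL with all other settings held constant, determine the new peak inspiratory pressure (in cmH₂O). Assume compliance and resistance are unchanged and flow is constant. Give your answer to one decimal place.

29.2

Flow: 74 L/min ÷ 60 = 1.2333 L/s.
PIP = Vt/C + R·V̇ + PEEP (constant-flow equation of motion).
Only the elastic term changes: ΔPIP = ΔVt / C = (580 − 430) / 75.4 = 1.989 cmH2O.
Original PIP = 430/75.4 + 15.0×1.2333 + 3 = 27.202 cmH2O; new PIP = 27.202 + (1.989) = 29.191 cmH2O.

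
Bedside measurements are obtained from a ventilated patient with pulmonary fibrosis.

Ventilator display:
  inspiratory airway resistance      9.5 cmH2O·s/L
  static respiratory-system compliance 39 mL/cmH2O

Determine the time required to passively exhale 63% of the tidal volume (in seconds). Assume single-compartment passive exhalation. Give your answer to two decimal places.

0.37

τ = R × C = 9.5 × 39 mL/cmH2O = 9.5 × 0.039 L/cmH2O = 0.3705 s.
Exhaled fraction f = 1 − e^(−t/τ) → t = −τ·ln(1 − f) = −0.3705·ln(0.37) = 0.3684 s.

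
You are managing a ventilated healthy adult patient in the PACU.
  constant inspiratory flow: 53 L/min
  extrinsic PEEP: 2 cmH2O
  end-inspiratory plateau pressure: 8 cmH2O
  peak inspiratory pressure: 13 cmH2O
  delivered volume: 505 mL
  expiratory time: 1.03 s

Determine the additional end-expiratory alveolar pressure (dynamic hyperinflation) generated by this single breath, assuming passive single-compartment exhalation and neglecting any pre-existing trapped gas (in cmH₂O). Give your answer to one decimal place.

Flow: 53 L/min ÷ 60 = 0.8833 L/s.
R = (PIP − Pplat)/V̇ = (13 − 8) / 0.8833 = 5.0/0.8833 = 5.661 cmH2O·s/L.
C = Vt/(Pplat − PEEP) = 505.0 / (8 − 2) = 505.0/6.0 = 84.167 mL/cmH2O.
τ = R × C = 5.661 × 0.08417 L/cmH2O = 0.4765 s.
Fraction remaining = e^(−Te/τ) = e^(−1.03/0.4765) = 0.1151; trapped volume = 505.0 × 0.1151 = 58.126 mL.
Additional alveolar pressure from trapping ≈ V_trapped / C = 58.126 / 84.167 = 0.6906 cmH2O.

0.7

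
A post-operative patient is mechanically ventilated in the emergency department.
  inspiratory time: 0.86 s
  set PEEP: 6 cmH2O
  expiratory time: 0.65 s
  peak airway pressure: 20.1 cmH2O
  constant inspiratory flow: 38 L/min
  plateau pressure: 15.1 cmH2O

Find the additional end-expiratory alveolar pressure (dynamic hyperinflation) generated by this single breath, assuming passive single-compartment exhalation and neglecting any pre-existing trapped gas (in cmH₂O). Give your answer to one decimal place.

2.3

Flow: 38 L/min ÷ 60 = 0.6333 L/s.
Vt = flow × Ti = 0.6333 L/s × 0.86 s × 1000 mL/L = 544.64 mL.
R = (PIP − Pplat)/V̇ = (20.1 − 15.1) / 0.6333 = 5.0/0.6333 = 7.895 cmH2O·s/L.
C = Vt/(Pplat − PEEP) = 544.64 / (15.1 − 6) = 544.64/9.1 = 59.851 mL/cmH2O.
τ = R × C = 7.895 × 0.05985 L/cmH2O = 0.4725 s.
Fraction remaining = e^(−Te/τ) = e^(−0.65/0.4725) = 0.2527; trapped volume = 544.64 × 0.2527 = 137.63 mL.
Additional alveolar pressure from trapping ≈ V_trapped / C = 137.63 / 59.851 = 2.3 cmH2O.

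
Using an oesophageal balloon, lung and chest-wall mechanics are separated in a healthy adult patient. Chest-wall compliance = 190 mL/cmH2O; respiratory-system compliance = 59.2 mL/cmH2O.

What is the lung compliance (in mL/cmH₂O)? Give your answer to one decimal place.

86.0

1/CL = 1/Crs − 1/Ccw.
1/CL = 1/59.2 − 1/190 = 0.01163.
CL = 85.985 mL/cmH2O.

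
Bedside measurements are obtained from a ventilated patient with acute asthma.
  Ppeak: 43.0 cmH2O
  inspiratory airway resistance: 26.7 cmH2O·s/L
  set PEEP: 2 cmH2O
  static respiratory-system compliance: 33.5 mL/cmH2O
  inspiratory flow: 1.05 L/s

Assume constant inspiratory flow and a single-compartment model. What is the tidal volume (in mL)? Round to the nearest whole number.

Equation of motion (constant flow): PIP = Vt/C + R·V̇ + PEEP.
Vt/C = PIP − R·V̇ − PEEP = 43.0 − 28.035 − 2 = 12.965 cmH2O.
Vt = C × 12.965 = 33.5 × 12.965 = 434.33 mL.

434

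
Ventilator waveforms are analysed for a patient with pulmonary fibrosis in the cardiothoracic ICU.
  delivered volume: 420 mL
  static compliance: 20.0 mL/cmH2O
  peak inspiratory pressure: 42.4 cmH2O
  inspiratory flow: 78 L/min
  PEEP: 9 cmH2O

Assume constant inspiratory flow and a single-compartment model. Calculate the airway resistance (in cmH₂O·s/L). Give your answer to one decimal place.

9.5

Flow: 78 L/min ÷ 60 = 1.3 L/s.
Equation of motion (constant flow): PIP = Vt/C + R·V̇ + PEEP.
R·V̇ = PIP − Vt/C − PEEP = 42.4 − 420/20.0 − 9 = 42.4 − 21.0 − 9 = 12.4 cmH2O.
R = 12.4 / 1.3 = 9.538 cmH2O·s/L.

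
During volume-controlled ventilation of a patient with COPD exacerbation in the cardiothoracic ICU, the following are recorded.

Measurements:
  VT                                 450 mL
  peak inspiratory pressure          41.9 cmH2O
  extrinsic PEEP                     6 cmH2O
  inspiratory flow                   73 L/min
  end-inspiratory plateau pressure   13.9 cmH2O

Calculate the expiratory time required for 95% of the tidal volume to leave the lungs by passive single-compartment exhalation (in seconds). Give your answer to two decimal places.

3.93

Flow: 73 L/min ÷ 60 = 1.2167 L/s.
R = (PIP − Pplat)/V̇ = (41.9 − 13.9) / 1.2167 = 28.0/1.2167 = 23.013 cmH2O·s/L.
C = Vt/(Pplat − PEEP) = 450.0 / (13.9 − 6) = 450.0/7.9 = 56.962 mL/cmH2O.
τ = R × C = 23.013 × 0.05696 L/cmH2O = 1.311 s.
t = −τ·ln(1 − 0.95) = −1.311·ln(0.05) = 3.927 s.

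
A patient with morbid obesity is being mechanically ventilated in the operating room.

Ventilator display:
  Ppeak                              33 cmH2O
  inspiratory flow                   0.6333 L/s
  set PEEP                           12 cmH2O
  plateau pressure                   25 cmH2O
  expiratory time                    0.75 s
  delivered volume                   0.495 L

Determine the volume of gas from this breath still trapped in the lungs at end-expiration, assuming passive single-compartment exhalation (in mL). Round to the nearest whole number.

R = (PIP − Pplat)/V̇ = (33 − 25) / 0.6333 = 8.0/0.6333 = 12.632 cmH2O·s/L.
C = Vt/(Pplat − PEEP) = 495.0 / (25 − 12) = 495.0/13.0 = 38.077 mL/cmH2O.
τ = R × C = 12.632 × 0.03808 L/cmH2O = 0.481 s.
Fraction remaining = e^(−Te/τ) = e^(−0.75/0.481) = 0.2103.
Trapped volume = 495.0 × 0.2103 = 104.1 mL.

104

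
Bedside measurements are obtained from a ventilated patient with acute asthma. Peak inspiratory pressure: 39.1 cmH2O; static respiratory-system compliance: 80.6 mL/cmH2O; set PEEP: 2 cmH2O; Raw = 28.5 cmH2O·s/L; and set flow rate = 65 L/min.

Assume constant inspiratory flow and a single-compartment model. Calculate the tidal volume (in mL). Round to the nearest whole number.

Flow: 65 L/min ÷ 60 = 1.0833 L/s.
Equation of motion (constant flow): PIP = Vt/C + R·V̇ + PEEP.
Vt/C = PIP − R·V̇ − PEEP = 39.1 − 30.874 − 2 = 6.226 cmH2O.
Vt = C × 6.226 = 80.6 × 6.226 = 501.82 mL.

502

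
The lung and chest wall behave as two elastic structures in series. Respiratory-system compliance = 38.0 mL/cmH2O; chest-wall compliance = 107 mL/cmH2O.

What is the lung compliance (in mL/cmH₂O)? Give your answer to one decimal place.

58.9

1/CL = 1/Crs − 1/Ccw.
1/CL = 1/38.0 − 1/107 = 0.01697.
CL = 58.928 mL/cmH2O.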